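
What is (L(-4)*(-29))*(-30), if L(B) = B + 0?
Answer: -3480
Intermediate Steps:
L(B) = B
(L(-4)*(-29))*(-30) = -4*(-29)*(-30) = 116*(-30) = -3480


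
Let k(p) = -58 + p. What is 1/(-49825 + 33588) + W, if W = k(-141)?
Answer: -3231164/16237 ≈ -199.00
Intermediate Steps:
W = -199 (W = -58 - 141 = -199)
1/(-49825 + 33588) + W = 1/(-49825 + 33588) - 199 = 1/(-16237) - 199 = -1/16237 - 199 = -3231164/16237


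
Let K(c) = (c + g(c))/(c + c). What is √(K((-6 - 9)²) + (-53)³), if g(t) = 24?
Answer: I*√133988802/30 ≈ 385.85*I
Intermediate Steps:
K(c) = (24 + c)/(2*c) (K(c) = (c + 24)/(c + c) = (24 + c)/((2*c)) = (24 + c)*(1/(2*c)) = (24 + c)/(2*c))
√(K((-6 - 9)²) + (-53)³) = √((24 + (-6 - 9)²)/(2*((-6 - 9)²)) + (-53)³) = √((24 + (-15)²)/(2*((-15)²)) - 148877) = √((½)*(24 + 225)/225 - 148877) = √((½)*(1/225)*249 - 148877) = √(83/150 - 148877) = √(-22331467/150) = I*√133988802/30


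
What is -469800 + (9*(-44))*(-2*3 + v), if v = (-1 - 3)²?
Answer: -473760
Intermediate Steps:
v = 16 (v = (-4)² = 16)
-469800 + (9*(-44))*(-2*3 + v) = -469800 + (9*(-44))*(-2*3 + 16) = -469800 - 396*(-6 + 16) = -469800 - 396*10 = -469800 - 3960 = -473760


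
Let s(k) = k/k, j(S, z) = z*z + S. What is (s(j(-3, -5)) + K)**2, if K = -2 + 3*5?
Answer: 196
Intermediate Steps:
j(S, z) = S + z**2 (j(S, z) = z**2 + S = S + z**2)
K = 13 (K = -2 + 15 = 13)
s(k) = 1
(s(j(-3, -5)) + K)**2 = (1 + 13)**2 = 14**2 = 196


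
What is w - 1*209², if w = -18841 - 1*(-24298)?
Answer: -38224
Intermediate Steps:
w = 5457 (w = -18841 + 24298 = 5457)
w - 1*209² = 5457 - 1*209² = 5457 - 1*43681 = 5457 - 43681 = -38224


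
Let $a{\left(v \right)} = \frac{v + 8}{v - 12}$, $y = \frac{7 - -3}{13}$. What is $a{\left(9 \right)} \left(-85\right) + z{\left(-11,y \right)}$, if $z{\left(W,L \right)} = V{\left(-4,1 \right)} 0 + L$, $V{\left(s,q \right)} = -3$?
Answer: $\frac{18815}{39} \approx 482.44$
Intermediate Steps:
$y = \frac{10}{13}$ ($y = \left(7 + 3\right) \frac{1}{13} = 10 \cdot \frac{1}{13} = \frac{10}{13} \approx 0.76923$)
$z{\left(W,L \right)} = L$ ($z{\left(W,L \right)} = \left(-3\right) 0 + L = 0 + L = L$)
$a{\left(v \right)} = \frac{8 + v}{-12 + v}$
$a{\left(9 \right)} \left(-85\right) + z{\left(-11,y \right)} = \frac{8 + 9}{-12 + 9} \left(-85\right) + \frac{10}{13} = \frac{1}{-3} \cdot 17 \left(-85\right) + \frac{10}{13} = \left(- \frac{1}{3}\right) 17 \left(-85\right) + \frac{10}{13} = \left(- \frac{17}{3}\right) \left(-85\right) + \frac{10}{13} = \frac{1445}{3} + \frac{10}{13} = \frac{18815}{39}$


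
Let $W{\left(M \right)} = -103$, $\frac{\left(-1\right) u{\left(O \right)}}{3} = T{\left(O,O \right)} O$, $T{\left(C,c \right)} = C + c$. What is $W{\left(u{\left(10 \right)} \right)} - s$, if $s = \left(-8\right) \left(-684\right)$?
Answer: $-5575$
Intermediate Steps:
$u{\left(O \right)} = - 6 O^{2}$ ($u{\left(O \right)} = - 3 \left(O + O\right) O = - 3 \cdot 2 O O = - 3 \cdot 2 O^{2} = - 6 O^{2}$)
$s = 5472$
$W{\left(u{\left(10 \right)} \right)} - s = -103 - 5472 = -5575$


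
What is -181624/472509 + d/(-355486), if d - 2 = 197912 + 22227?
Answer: -168583393033/167970334374 ≈ -1.0037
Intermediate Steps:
d = 220141 (d = 2 + (197912 + 22227) = 2 + 220139 = 220141)
-181624/472509 + d/(-355486) = -181624/472509 + 220141/(-355486) = -181624*1/472509 + 220141*(-1/355486) = -181624/472509 - 220141/355486 = -168583393033/167970334374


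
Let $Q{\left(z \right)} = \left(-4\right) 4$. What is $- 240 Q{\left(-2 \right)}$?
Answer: $3840$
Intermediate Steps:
$Q{\left(z \right)} = -16$
$- 240 Q{\left(-2 \right)} = \left(-240\right) \left(-16\right) = 3840$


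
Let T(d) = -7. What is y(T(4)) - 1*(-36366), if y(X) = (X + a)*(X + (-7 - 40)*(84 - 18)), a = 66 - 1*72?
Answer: 76783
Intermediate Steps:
a = -6 (a = 66 - 72 = -6)
y(X) = (-3102 + X)*(-6 + X) (y(X) = (X - 6)*(X + (-7 - 40)*(84 - 18)) = (-6 + X)*(X - 47*66) = (-6 + X)*(X - 3102) = (-6 + X)*(-3102 + X) = (-3102 + X)*(-6 + X))
y(T(4)) - 1*(-36366) = (18612 + (-7)² - 3108*(-7)) - 1*(-36366) = (18612 + 49 + 21756) + 36366 = 40417 + 36366 = 76783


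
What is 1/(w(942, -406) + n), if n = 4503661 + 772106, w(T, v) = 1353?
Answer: 1/5277120 ≈ 1.8950e-7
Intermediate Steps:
n = 5275767
1/(w(942, -406) + n) = 1/(1353 + 5275767) = 1/5277120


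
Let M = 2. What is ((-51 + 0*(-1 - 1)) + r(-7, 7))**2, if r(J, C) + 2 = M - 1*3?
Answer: 2916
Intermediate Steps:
r(J, C) = -3 (r(J, C) = -2 + (2 - 1*3) = -2 + (2 - 3) = -2 - 1 = -3)
((-51 + 0*(-1 - 1)) + r(-7, 7))**2 = ((-51 + 0*(-1 - 1)) - 3)**2 = ((-51 + 0*(-2)) - 3)**2 = ((-51 + 0) - 3)**2 = (-51 - 3)**2 = (-54)**2 = 2916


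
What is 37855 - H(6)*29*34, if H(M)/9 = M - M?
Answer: 37855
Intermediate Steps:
H(M) = 0 (H(M) = 9*(M - M) = 9*0 = 0)
37855 - H(6)*29*34 = 37855 - 0*29*34 = 37855 - 0*34 = 37855 - 1*0 = 37855 + 0 = 37855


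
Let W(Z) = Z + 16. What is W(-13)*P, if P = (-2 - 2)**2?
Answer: 48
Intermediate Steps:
W(Z) = 16 + Z
P = 16 (P = (-4)**2 = 16)
W(-13)*P = (16 - 13)*16 = 3*16 = 48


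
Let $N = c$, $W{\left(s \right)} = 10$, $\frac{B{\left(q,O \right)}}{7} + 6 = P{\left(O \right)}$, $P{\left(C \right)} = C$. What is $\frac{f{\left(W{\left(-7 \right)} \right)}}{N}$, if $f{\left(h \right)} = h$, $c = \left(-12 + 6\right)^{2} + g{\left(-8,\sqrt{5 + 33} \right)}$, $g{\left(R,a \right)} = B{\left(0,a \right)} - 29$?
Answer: $\frac{50}{91} + \frac{10 \sqrt{38}}{91} \approx 1.2269$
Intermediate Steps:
$B{\left(q,O \right)} = -42 + 7 O$
$g{\left(R,a \right)} = -71 + 7 a$ ($g{\left(R,a \right)} = \left(-42 + 7 a\right) - 29 = -71 + 7 a$)
$c = -35 + 7 \sqrt{38}$ ($c = \left(-12 + 6\right)^{2} - \left(71 - 7 \sqrt{5 + 33}\right) = \left(-6\right)^{2} - \left(71 - 7 \sqrt{38}\right) = 36 - \left(71 - 7 \sqrt{38}\right) = -35 + 7 \sqrt{38} \approx 8.1509$)
$N = -35 + 7 \sqrt{38} \approx 8.1509$
$\frac{f{\left(W{\left(-7 \right)} \right)}}{N} = \frac{10}{-35 + 7 \sqrt{38}}$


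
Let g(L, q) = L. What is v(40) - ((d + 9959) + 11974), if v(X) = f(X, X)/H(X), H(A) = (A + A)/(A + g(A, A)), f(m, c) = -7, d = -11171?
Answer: -10769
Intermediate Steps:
H(A) = 1 (H(A) = (A + A)/(A + A) = (2*A)/((2*A)) = (2*A)*(1/(2*A)) = 1)
v(X) = -7 (v(X) = -7/1 = -7*1 = -7)
v(40) - ((d + 9959) + 11974) = -7 - ((-11171 + 9959) + 11974) = -7 - (-1212 + 11974) = -7 - 1*10762 = -7 - 10762 = -10769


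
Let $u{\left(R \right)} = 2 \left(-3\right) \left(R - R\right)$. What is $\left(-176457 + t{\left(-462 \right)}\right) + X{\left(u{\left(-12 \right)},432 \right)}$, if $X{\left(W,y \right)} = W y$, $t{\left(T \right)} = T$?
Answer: $-176919$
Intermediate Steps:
$u{\left(R \right)} = 0$ ($u{\left(R \right)} = \left(-6\right) 0 = 0$)
$\left(-176457 + t{\left(-462 \right)}\right) + X{\left(u{\left(-12 \right)},432 \right)} = \left(-176457 - 462\right) + 0 \cdot 432 = -176919 + 0 = -176919$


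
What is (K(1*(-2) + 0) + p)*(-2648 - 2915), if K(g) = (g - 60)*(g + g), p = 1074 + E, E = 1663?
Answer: -16605555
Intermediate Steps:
p = 2737 (p = 1074 + 1663 = 2737)
K(g) = 2*g*(-60 + g) (K(g) = (-60 + g)*(2*g) = 2*g*(-60 + g))
(K(1*(-2) + 0) + p)*(-2648 - 2915) = (2*(1*(-2) + 0)*(-60 + (1*(-2) + 0)) + 2737)*(-2648 - 2915) = (2*(-2 + 0)*(-60 + (-2 + 0)) + 2737)*(-5563) = (2*(-2)*(-60 - 2) + 2737)*(-5563) = (2*(-2)*(-62) + 2737)*(-5563) = (248 + 2737)*(-5563) = 2985*(-5563) = -16605555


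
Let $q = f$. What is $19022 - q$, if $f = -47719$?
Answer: $66741$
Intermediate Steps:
$q = -47719$
$19022 - q = 19022 - -47719 = 19022 + 47719 = 66741$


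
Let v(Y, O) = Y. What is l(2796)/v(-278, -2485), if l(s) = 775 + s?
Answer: -3571/278 ≈ -12.845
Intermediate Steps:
l(2796)/v(-278, -2485) = (775 + 2796)/(-278) = 3571*(-1/278) = -3571/278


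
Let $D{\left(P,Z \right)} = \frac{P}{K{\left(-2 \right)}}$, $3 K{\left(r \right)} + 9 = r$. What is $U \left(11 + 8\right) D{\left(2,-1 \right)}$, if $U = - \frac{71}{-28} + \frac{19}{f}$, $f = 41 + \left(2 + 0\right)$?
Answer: $- \frac{204345}{6622} \approx -30.858$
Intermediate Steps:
$K{\left(r \right)} = -3 + \frac{r}{3}$
$D{\left(P,Z \right)} = - \frac{3 P}{11}$ ($D{\left(P,Z \right)} = \frac{P}{-3 + \frac{1}{3} \left(-2\right)} = \frac{P}{-3 - \frac{2}{3}} = \frac{P}{- \frac{11}{3}} = P \left(- \frac{3}{11}\right) = - \frac{3 P}{11}$)
$f = 43$ ($f = 41 + 2 = 43$)
$U = \frac{3585}{1204}$ ($U = - \frac{71}{-28} + \frac{19}{43} = \left(-71\right) \left(- \frac{1}{28}\right) + 19 \cdot \frac{1}{43} = \frac{71}{28} + \frac{19}{43} = \frac{3585}{1204} \approx 2.9776$)
$U \left(11 + 8\right) D{\left(2,-1 \right)} = \frac{3585 \left(11 + 8\right) \left(\left(- \frac{3}{11}\right) 2\right)}{1204} = \frac{3585 \cdot 19 \left(- \frac{6}{11}\right)}{1204} = \frac{3585}{1204} \left(- \frac{114}{11}\right) = - \frac{204345}{6622}$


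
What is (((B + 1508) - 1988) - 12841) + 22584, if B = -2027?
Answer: 7236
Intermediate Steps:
(((B + 1508) - 1988) - 12841) + 22584 = (((-2027 + 1508) - 1988) - 12841) + 22584 = ((-519 - 1988) - 12841) + 22584 = (-2507 - 12841) + 22584 = -15348 + 22584 = 7236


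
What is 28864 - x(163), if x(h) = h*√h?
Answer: 28864 - 163*√163 ≈ 26783.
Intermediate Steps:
x(h) = h^(3/2)
28864 - x(163) = 28864 - 163^(3/2) = 28864 - 163*√163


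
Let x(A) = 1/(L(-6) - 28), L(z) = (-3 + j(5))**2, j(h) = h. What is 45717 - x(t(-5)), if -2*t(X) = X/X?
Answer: 1097209/24 ≈ 45717.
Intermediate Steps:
t(X) = -1/2 (t(X) = -X/(2*X) = -1/2*1 = -1/2)
L(z) = 4 (L(z) = (-3 + 5)**2 = 2**2 = 4)
x(A) = -1/24 (x(A) = 1/(4 - 28) = 1/(-24) = -1/24)
45717 - x(t(-5)) = 45717 - (-1)/24 = 45717 - 1*(-1/24) = 45717 + 1/24 = 1097209/24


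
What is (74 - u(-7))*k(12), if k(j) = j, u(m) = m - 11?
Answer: 1104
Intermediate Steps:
u(m) = -11 + m
(74 - u(-7))*k(12) = (74 - (-11 - 7))*12 = (74 - 1*(-18))*12 = (74 + 18)*12 = 92*12 = 1104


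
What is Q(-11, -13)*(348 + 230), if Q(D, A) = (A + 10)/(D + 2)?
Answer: 578/3 ≈ 192.67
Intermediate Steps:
Q(D, A) = (10 + A)/(2 + D)
Q(-11, -13)*(348 + 230) = ((10 - 13)/(2 - 11))*(348 + 230) = (-3/(-9))*578 = -1/9*(-3)*578 = (1/3)*578 = 578/3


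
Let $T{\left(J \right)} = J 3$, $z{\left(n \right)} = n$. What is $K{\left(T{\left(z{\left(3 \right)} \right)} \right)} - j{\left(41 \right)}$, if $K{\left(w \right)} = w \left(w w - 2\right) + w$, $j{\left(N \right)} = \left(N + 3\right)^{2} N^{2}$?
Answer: $-3253696$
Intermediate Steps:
$j{\left(N \right)} = N^{2} \left(3 + N\right)^{2}$ ($j{\left(N \right)} = \left(3 + N\right)^{2} N^{2} = N^{2} \left(3 + N\right)^{2}$)
$T{\left(J \right)} = 3 J$
$K{\left(w \right)} = w + w \left(-2 + w^{2}\right)$ ($K{\left(w \right)} = w \left(w^{2} - 2\right) + w = w \left(-2 + w^{2}\right) + w = w + w \left(-2 + w^{2}\right)$)
$K{\left(T{\left(z{\left(3 \right)} \right)} \right)} - j{\left(41 \right)} = \left(\left(3 \cdot 3\right)^{3} - 3 \cdot 3\right) - 41^{2} \left(3 + 41\right)^{2} = \left(9^{3} - 9\right) - 1681 \cdot 44^{2} = \left(729 - 9\right) - 1681 \cdot 1936 = 720 - 3254416 = -3253696$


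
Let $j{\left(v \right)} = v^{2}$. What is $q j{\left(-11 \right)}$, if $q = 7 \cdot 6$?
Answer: $5082$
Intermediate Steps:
$q = 42$
$q j{\left(-11 \right)} = 42 \left(-11\right)^{2} = 42 \cdot 121 = 5082$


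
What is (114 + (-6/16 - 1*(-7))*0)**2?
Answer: 12996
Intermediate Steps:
(114 + (-6/16 - 1*(-7))*0)**2 = (114 + (-6*1/16 + 7)*0)**2 = (114 + (-3/8 + 7)*0)**2 = (114 + (53/8)*0)**2 = (114 + 0)**2 = 114**2 = 12996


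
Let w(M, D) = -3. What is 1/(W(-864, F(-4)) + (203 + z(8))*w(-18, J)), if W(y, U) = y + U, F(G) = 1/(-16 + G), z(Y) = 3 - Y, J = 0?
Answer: -20/29161 ≈ -0.00068585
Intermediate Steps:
W(y, U) = U + y
1/(W(-864, F(-4)) + (203 + z(8))*w(-18, J)) = 1/((1/(-16 - 4) - 864) + (203 + (3 - 1*8))*(-3)) = 1/((1/(-20) - 864) + (203 + (3 - 8))*(-3)) = 1/((-1/20 - 864) + (203 - 5)*(-3)) = 1/(-17281/20 + 198*(-3)) = 1/(-17281/20 - 594) = 1/(-29161/20) = -20/29161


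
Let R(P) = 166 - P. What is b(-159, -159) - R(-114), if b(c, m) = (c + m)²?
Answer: 100844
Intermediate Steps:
b(-159, -159) - R(-114) = (-159 - 159)² - (166 - 1*(-114)) = (-318)² - (166 + 114) = 101124 - 1*280 = 101124 - 280 = 100844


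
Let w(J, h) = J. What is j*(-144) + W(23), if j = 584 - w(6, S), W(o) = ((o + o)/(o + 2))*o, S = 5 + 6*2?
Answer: -2079742/25 ≈ -83190.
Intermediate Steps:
S = 17 (S = 5 + 12 = 17)
W(o) = 2*o²/(2 + o) (W(o) = ((2*o)/(2 + o))*o = (2*o/(2 + o))*o = 2*o²/(2 + o))
j = 578 (j = 584 - 1*6 = 584 - 6 = 578)
j*(-144) + W(23) = 578*(-144) + 2*23²/(2 + 23) = -83232 + 2*529/25 = -83232 + 2*529*(1/25) = -83232 + 1058/25 = -2079742/25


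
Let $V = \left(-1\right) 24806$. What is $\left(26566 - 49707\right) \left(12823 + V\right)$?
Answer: $277298603$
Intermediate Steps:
$V = -24806$
$\left(26566 - 49707\right) \left(12823 + V\right) = \left(26566 - 49707\right) \left(12823 - 24806\right) = \left(-23141\right) \left(-11983\right) = 277298603$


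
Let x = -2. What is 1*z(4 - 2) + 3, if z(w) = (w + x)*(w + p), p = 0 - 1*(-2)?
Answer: 3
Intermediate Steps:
p = 2 (p = 0 + 2 = 2)
z(w) = (-2 + w)*(2 + w) (z(w) = (w - 2)*(w + 2) = (-2 + w)*(2 + w))
1*z(4 - 2) + 3 = 1*(-4 + (4 - 2)**2) + 3 = 1*(-4 + 2**2) + 3 = 1*(-4 + 4) + 3 = 1*0 + 3 = 0 + 3 = 3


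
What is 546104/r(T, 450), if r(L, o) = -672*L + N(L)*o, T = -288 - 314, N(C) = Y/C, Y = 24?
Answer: 20547163/15220293 ≈ 1.3500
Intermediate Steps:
N(C) = 24/C
T = -602
r(L, o) = -672*L + 24*o/L (r(L, o) = -672*L + (24/L)*o = -672*L + 24*o/L)
546104/r(T, 450) = 546104/(-672*(-602) + 24*450/(-602)) = 546104/(404544 + 24*450*(-1/602)) = 546104/(404544 - 5400/301) = 546104/(121762344/301) = 546104*(301/121762344) = 20547163/15220293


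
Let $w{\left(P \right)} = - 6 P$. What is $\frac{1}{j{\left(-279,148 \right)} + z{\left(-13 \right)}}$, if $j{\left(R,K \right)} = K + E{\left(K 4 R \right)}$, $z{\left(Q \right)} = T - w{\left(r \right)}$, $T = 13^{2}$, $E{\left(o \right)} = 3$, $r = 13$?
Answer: $\frac{1}{398} \approx 0.0025126$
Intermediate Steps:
$T = 169$
$z{\left(Q \right)} = 247$ ($z{\left(Q \right)} = 169 - \left(-6\right) 13 = 169 - -78 = 169 + 78 = 247$)
$j{\left(R,K \right)} = 3 + K$ ($j{\left(R,K \right)} = K + 3 = 3 + K$)
$\frac{1}{j{\left(-279,148 \right)} + z{\left(-13 \right)}} = \frac{1}{\left(3 + 148\right) + 247} = \frac{1}{151 + 247} = \frac{1}{398}$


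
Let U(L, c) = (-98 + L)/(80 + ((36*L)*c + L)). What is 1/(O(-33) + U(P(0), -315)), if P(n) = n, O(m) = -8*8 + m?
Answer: -40/3929 ≈ -0.010181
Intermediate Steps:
O(m) = -64 + m
U(L, c) = (-98 + L)/(80 + L + 36*L*c) (U(L, c) = (-98 + L)/(80 + (36*L*c + L)) = (-98 + L)/(80 + (L + 36*L*c)) = (-98 + L)/(80 + L + 36*L*c))
1/(O(-33) + U(P(0), -315)) = 1/((-64 - 33) + (-98 + 0)/(80 + 0 + 36*0*(-315))) = 1/(-97 - 98/(80 + 0 + 0)) = 1/(-97 - 98/80) = 1/(-97 + (1/80)*(-98)) = 1/(-97 - 49/40) = 1/(-3929/40) = -40/3929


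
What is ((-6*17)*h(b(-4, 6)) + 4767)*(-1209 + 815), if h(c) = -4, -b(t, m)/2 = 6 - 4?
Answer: -2038950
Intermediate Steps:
b(t, m) = -4 (b(t, m) = -2*(6 - 4) = -2*2 = -4)
((-6*17)*h(b(-4, 6)) + 4767)*(-1209 + 815) = (-6*17*(-4) + 4767)*(-1209 + 815) = (-102*(-4) + 4767)*(-394) = (408 + 4767)*(-394) = 5175*(-394) = -2038950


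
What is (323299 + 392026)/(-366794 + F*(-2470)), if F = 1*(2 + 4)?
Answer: -715325/381614 ≈ -1.8745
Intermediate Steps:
F = 6 (F = 1*6 = 6)
(323299 + 392026)/(-366794 + F*(-2470)) = (323299 + 392026)/(-366794 + 6*(-2470)) = 715325/(-366794 - 14820) = 715325/(-381614) = 715325*(-1/381614) = -715325/381614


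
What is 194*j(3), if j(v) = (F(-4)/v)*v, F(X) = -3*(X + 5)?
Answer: -582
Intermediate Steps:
F(X) = -15 - 3*X (F(X) = -3*(5 + X) = -15 - 3*X)
j(v) = -3 (j(v) = ((-15 - 3*(-4))/v)*v = ((-15 + 12)/v)*v = (-3/v)*v = -3)
194*j(3) = 194*(-3) = -582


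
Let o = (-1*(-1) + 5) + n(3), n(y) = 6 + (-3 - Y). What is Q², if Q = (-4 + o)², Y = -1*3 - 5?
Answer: 28561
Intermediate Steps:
Y = -8 (Y = -3 - 5 = -8)
n(y) = 11 (n(y) = 6 + (-3 - 1*(-8)) = 6 + (-3 + 8) = 6 + 5 = 11)
o = 17 (o = (-1*(-1) + 5) + 11 = (1 + 5) + 11 = 6 + 11 = 17)
Q = 169 (Q = (-4 + 17)² = 13² = 169)
Q² = 169² = 28561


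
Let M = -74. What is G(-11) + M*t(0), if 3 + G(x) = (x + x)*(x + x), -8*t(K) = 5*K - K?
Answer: 481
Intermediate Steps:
t(K) = -K/2 (t(K) = -(5*K - K)/8 = -K/2)
G(x) = -3 + 4*x² (G(x) = -3 + (x + x)*(x + x) = -3 + (2*x)*(2*x) = -3 + 4*x²)
G(-11) + M*t(0) = (-3 + 4*(-11)²) - (-37)*0 = (-3 + 4*121) - 74*0 = (-3 + 484) + 0 = 481 + 0 = 481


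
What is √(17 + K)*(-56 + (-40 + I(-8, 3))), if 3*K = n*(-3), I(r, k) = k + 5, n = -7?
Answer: -176*√6 ≈ -431.11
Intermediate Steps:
I(r, k) = 5 + k
K = 7 (K = (-7*(-3))/3 = (⅓)*21 = 7)
√(17 + K)*(-56 + (-40 + I(-8, 3))) = √(17 + 7)*(-56 + (-40 + (5 + 3))) = √24*(-56 + (-40 + 8)) = (2*√6)*(-56 - 32) = (2*√6)*(-88) = -176*√6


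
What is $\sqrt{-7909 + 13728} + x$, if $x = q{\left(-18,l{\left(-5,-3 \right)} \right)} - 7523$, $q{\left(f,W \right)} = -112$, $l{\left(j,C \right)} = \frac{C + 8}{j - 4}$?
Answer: $-7635 + 23 \sqrt{11} \approx -7558.7$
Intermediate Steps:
$l{\left(j,C \right)} = \frac{8 + C}{-4 + j}$
$x = -7635$ ($x = -112 - 7523 = -7635$)
$\sqrt{-7909 + 13728} + x = \sqrt{-7909 + 13728} - 7635 = \sqrt{5819} - 7635 = 23 \sqrt{11} - 7635 = -7635 + 23 \sqrt{11}$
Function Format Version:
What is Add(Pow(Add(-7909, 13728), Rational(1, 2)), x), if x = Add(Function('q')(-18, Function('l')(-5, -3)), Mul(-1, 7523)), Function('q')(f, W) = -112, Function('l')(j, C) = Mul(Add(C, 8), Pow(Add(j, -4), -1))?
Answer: Add(-7635, Mul(23, Pow(11, Rational(1, 2)))) ≈ -7558.7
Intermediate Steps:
Function('l')(j, C) = Mul(Pow(Add(-4, j), -1), Add(8, C)) (Function('l')(j, C) = Mul(Add(8, C), Pow(Add(-4, j), -1)) = Mul(Pow(Add(-4, j), -1), Add(8, C)))
x = -7635 (x = Add(-112, Mul(-1, 7523)) = Add(-112, -7523) = -7635)
Add(Pow(Add(-7909, 13728), Rational(1, 2)), x) = Add(Pow(Add(-7909, 13728), Rational(1, 2)), -7635) = Add(Pow(5819, Rational(1, 2)), -7635) = Add(Mul(23, Pow(11, Rational(1, 2))), -7635) = Add(-7635, Mul(23, Pow(11, Rational(1, 2))))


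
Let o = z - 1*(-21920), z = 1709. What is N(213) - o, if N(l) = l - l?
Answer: -23629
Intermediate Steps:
N(l) = 0
o = 23629 (o = 1709 - 1*(-21920) = 1709 + 21920 = 23629)
N(213) - o = 0 - 1*23629 = 0 - 23629 = -23629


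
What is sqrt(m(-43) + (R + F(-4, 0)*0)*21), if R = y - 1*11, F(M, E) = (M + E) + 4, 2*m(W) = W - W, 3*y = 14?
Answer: I*sqrt(133) ≈ 11.533*I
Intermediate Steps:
y = 14/3 (y = (1/3)*14 = 14/3 ≈ 4.6667)
m(W) = 0 (m(W) = (W - W)/2 = (1/2)*0 = 0)
F(M, E) = 4 + E + M (F(M, E) = (E + M) + 4 = 4 + E + M)
R = -19/3 (R = 14/3 - 1*11 = 14/3 - 11 = -19/3 ≈ -6.3333)
sqrt(m(-43) + (R + F(-4, 0)*0)*21) = sqrt(0 + (-19/3 + (4 + 0 - 4)*0)*21) = sqrt(0 + (-19/3 + 0*0)*21) = sqrt(0 + (-19/3 + 0)*21) = sqrt(0 - 19/3*21) = sqrt(0 - 133) = sqrt(-133) = I*sqrt(133)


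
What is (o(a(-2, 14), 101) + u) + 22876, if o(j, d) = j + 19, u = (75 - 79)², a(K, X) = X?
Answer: 22925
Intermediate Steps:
u = 16 (u = (-4)² = 16)
o(j, d) = 19 + j
(o(a(-2, 14), 101) + u) + 22876 = ((19 + 14) + 16) + 22876 = (33 + 16) + 22876 = 49 + 22876 = 22925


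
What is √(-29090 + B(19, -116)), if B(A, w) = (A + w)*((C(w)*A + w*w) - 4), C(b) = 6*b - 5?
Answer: I*√41991 ≈ 204.92*I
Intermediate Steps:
C(b) = -5 + 6*b
B(A, w) = (A + w)*(-4 + w² + A*(-5 + 6*w)) (B(A, w) = (A + w)*(((-5 + 6*w)*A + w*w) - 4) = (A + w)*((A*(-5 + 6*w) + w²) - 4) = (A + w)*((w² + A*(-5 + 6*w)) - 4) = (A + w)*(-4 + w² + A*(-5 + 6*w)))
√(-29090 + B(19, -116)) = √(-29090 + ((-116)³ - 4*19 - 4*(-116) + 19*(-116)² + 19²*(-5 + 6*(-116)) + 19*(-116)*(-5 + 6*(-116)))) = √(-29090 + (-1560896 - 76 + 464 + 19*13456 + 361*(-5 - 696) + 19*(-116)*(-5 - 696))) = √(-29090 + (-1560896 - 76 + 464 + 255664 + 361*(-701) + 19*(-116)*(-701))) = √(-29090 + (-1560896 - 76 + 464 + 255664 - 253061 + 1545004)) = √(-29090 - 12901) = √(-41991) = I*√41991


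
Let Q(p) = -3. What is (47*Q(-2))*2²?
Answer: -564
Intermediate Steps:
(47*Q(-2))*2² = (47*(-3))*2² = -141*4 = -564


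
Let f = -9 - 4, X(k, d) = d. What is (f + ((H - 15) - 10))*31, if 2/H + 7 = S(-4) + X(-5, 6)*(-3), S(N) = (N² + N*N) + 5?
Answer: -7037/6 ≈ -1172.8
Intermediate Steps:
S(N) = 5 + 2*N² (S(N) = (N² + N²) + 5 = 2*N² + 5 = 5 + 2*N²)
f = -13
H = ⅙ (H = 2/(-7 + ((5 + 2*(-4)²) + 6*(-3))) = 2/(-7 + ((5 + 2*16) - 18)) = 2/(-7 + ((5 + 32) - 18)) = 2/(-7 + (37 - 18)) = 2/(-7 + 19) = 2/12 = 2*(1/12) = ⅙ ≈ 0.16667)
(f + ((H - 15) - 10))*31 = (-13 + ((⅙ - 15) - 10))*31 = (-13 + (-89/6 - 10))*31 = (-13 - 149/6)*31 = -227/6*31 = -7037/6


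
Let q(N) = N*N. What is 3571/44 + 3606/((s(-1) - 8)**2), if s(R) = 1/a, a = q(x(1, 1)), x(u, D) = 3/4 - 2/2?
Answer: 48401/352 ≈ 137.50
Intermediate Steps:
x(u, D) = -1/4 (x(u, D) = 3*(1/4) - 2*1/2 = 3/4 - 1 = -1/4)
q(N) = N**2
a = 1/16 (a = (-1/4)**2 = 1/16 ≈ 0.062500)
s(R) = 16 (s(R) = 1/(1/16) = 16)
3571/44 + 3606/((s(-1) - 8)**2) = 3571/44 + 3606/((16 - 8)**2) = 3571*(1/44) + 3606/(8**2) = 3571/44 + 3606/64 = 3571/44 + 3606*(1/64) = 3571/44 + 1803/32 = 48401/352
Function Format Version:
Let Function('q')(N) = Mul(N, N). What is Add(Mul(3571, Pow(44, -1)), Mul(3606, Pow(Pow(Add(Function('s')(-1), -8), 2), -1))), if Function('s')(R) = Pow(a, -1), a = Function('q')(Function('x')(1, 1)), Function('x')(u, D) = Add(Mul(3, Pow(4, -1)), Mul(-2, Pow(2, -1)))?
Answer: Rational(48401, 352) ≈ 137.50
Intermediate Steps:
Function('x')(u, D) = Rational(-1, 4) (Function('x')(u, D) = Add(Mul(3, Rational(1, 4)), Mul(-2, Rational(1, 2))) = Add(Rational(3, 4), -1) = Rational(-1, 4))
Function('q')(N) = Pow(N, 2)
a = Rational(1, 16) (a = Pow(Rational(-1, 4), 2) = Rational(1, 16) ≈ 0.062500)
Function('s')(R) = 16 (Function('s')(R) = Pow(Rational(1, 16), -1) = 16)
Add(Mul(3571, Pow(44, -1)), Mul(3606, Pow(Pow(Add(Function('s')(-1), -8), 2), -1))) = Add(Mul(3571, Pow(44, -1)), Mul(3606, Pow(Pow(Add(16, -8), 2), -1))) = Add(Mul(3571, Rational(1, 44)), Mul(3606, Pow(Pow(8, 2), -1))) = Add(Rational(3571, 44), Mul(3606, Pow(64, -1))) = Add(Rational(3571, 44), Mul(3606, Rational(1, 64))) = Add(Rational(3571, 44), Rational(1803, 32)) = Rational(48401, 352)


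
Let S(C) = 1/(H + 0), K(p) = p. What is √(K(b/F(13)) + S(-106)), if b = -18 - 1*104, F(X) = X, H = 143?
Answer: 3*I*√21307/143 ≈ 3.0623*I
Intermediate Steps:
b = -122 (b = -18 - 104 = -122)
S(C) = 1/143 (S(C) = 1/(143 + 0) = 1/143)
√(K(b/F(13)) + S(-106)) = √(-122/13 + 1/143) = √(-1341/143) = 3*I*√21307/143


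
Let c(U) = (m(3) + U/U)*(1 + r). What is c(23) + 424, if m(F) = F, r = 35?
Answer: 568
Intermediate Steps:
c(U) = 144 (c(U) = (3 + U/U)*(1 + 35) = (3 + 1)*36 = 4*36 = 144)
c(23) + 424 = 144 + 424 = 568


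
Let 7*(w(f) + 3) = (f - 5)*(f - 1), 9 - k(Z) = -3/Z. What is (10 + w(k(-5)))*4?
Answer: 7416/175 ≈ 42.377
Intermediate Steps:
k(Z) = 9 + 3/Z (k(Z) = 9 - (-3)/Z = 9 + 3/Z)
w(f) = -3 + (-1 + f)*(-5 + f)/7 (w(f) = -3 + ((f - 5)*(f - 1))/7 = -3 + ((-5 + f)*(-1 + f))/7 = -3 + ((-1 + f)*(-5 + f))/7 = -3 + (-1 + f)*(-5 + f)/7)
(10 + w(k(-5)))*4 = (10 + (-16/7 - 6*(9 + 3/(-5))/7 + (9 + 3/(-5))²/7))*4 = (10 + (-16/7 - 6*(9 + 3*(-⅕))/7 + (9 + 3*(-⅕))²/7))*4 = (10 + (-16/7 - 6*(9 - ⅗)/7 + (9 - ⅗)²/7))*4 = (10 + (-16/7 - 6/7*42/5 + (42/5)²/7))*4 = (10 + (-16/7 - 36/5 + (⅐)*(1764/25)))*4 = (10 + (-16/7 - 36/5 + 252/25))*4 = (10 + 104/175)*4 = (1854/175)*4 = 7416/175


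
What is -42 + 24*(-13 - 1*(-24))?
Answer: 222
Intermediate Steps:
-42 + 24*(-13 - 1*(-24)) = -42 + 24*(-13 + 24) = -42 + 24*11 = -42 + 264 = 222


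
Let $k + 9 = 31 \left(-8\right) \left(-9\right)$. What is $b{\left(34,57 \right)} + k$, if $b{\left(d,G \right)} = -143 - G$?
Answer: $2023$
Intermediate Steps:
$k = 2223$ ($k = -9 + 31 \left(-8\right) \left(-9\right) = -9 - -2232 = -9 + 2232 = 2223$)
$b{\left(34,57 \right)} + k = \left(-143 - 57\right) + 2223 = -200 + 2223 = 2023$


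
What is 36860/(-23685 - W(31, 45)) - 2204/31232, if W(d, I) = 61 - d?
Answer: -60173969/37033344 ≈ -1.6249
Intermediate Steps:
36860/(-23685 - W(31, 45)) - 2204/31232 = 36860/(-23685 - (61 - 1*31)) - 2204/31232 = 36860/(-23685 - (61 - 31)) - 2204*1/31232 = 36860/(-23685 - 1*30) - 551/7808 = 36860/(-23685 - 30) - 551/7808 = 36860/(-23715) - 551/7808 = 36860*(-1/23715) - 551/7808 = -7372/4743 - 551/7808 = -60173969/37033344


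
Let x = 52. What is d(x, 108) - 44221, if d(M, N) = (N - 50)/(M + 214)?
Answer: -5881364/133 ≈ -44221.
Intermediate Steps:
d(M, N) = (-50 + N)/(214 + M)
d(x, 108) - 44221 = (-50 + 108)/(214 + 52) - 44221 = 58/266 - 44221 = (1/266)*58 - 44221 = 29/133 - 44221 = -5881364/133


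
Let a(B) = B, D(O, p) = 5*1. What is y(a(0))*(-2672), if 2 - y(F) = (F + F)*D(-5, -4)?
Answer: -5344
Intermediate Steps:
D(O, p) = 5
y(F) = 2 - 10*F (y(F) = 2 - (F + F)*5 = 2 - 2*F*5 = 2 - 10*F)
y(a(0))*(-2672) = (2 - 10*0)*(-2672) = (2 + 0)*(-2672) = 2*(-2672) = -5344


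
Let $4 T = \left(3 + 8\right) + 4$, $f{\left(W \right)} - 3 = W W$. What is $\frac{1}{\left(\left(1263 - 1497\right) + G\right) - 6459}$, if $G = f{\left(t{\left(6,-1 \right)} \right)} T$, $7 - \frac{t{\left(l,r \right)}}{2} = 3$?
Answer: $- \frac{4}{25767} \approx -0.00015524$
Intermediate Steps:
$t{\left(l,r \right)} = 8$ ($t{\left(l,r \right)} = 14 - 6 = 8$)
$f{\left(W \right)} = 3 + W^{2}$ ($f{\left(W \right)} = 3 + W W = 3 + W^{2}$)
$T = \frac{15}{4}$ ($T = \frac{\left(3 + 8\right) + 4}{4} = \frac{11 + 4}{4} = \frac{1}{4} \cdot 15 = \frac{15}{4} \approx 3.75$)
$G = \frac{1005}{4}$ ($G = \left(3 + 8^{2}\right) \frac{15}{4} = \left(3 + 64\right) \frac{15}{4} = 67 \cdot \frac{15}{4} = \frac{1005}{4} \approx 251.25$)
$\frac{1}{\left(\left(1263 - 1497\right) + G\right) - 6459} = \frac{1}{\left(\left(1263 - 1497\right) + \frac{1005}{4}\right) - 6459} = \frac{1}{\left(-234 + \frac{1005}{4}\right) - 6459} = \frac{1}{\frac{69}{4} - 6459} = \frac{1}{- \frac{25767}{4}} = - \frac{4}{25767}$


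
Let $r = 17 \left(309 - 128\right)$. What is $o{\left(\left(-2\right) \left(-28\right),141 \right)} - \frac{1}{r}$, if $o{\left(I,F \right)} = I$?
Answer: $\frac{172311}{3077} \approx 56.0$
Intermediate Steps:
$r = 3077$ ($r = 17 \cdot 181 = 3077$)
$o{\left(\left(-2\right) \left(-28\right),141 \right)} - \frac{1}{r} = \left(-2\right) \left(-28\right) - \frac{1}{3077} = 56 - \frac{1}{3077} = \frac{172311}{3077}$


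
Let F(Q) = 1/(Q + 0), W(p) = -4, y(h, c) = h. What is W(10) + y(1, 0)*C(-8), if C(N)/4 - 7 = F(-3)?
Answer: 68/3 ≈ 22.667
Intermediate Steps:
F(Q) = 1/Q
C(N) = 80/3 (C(N) = 28 + 4/(-3) = 28 + 4*(-⅓) = 28 - 4/3 = 80/3)
W(10) + y(1, 0)*C(-8) = -4 + 1*(80/3) = -4 + 80/3 = 68/3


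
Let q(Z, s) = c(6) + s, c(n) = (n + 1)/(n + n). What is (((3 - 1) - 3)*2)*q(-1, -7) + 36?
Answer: 293/6 ≈ 48.833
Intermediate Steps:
c(n) = (1 + n)/(2*n) (c(n) = (1 + n)/((2*n)) = (1 + n)*(1/(2*n)) = (1 + n)/(2*n))
q(Z, s) = 7/12 + s (q(Z, s) = (½)*(1 + 6)/6 + s = (½)*(⅙)*7 + s = 7/12 + s)
(((3 - 1) - 3)*2)*q(-1, -7) + 36 = (((3 - 1) - 3)*2)*(7/12 - 7) + 36 = ((2 - 3)*2)*(-77/12) + 36 = -1*2*(-77/12) + 36 = -2*(-77/12) + 36 = 77/6 + 36 = 293/6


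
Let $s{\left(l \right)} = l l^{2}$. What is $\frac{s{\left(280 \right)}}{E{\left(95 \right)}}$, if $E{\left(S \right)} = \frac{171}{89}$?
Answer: $\frac{1953728000}{171} \approx 1.1425 \cdot 10^{7}$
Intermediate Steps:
$s{\left(l \right)} = l^{3}$
$E{\left(S \right)} = \frac{171}{89}$ ($E{\left(S \right)} = 171 \cdot \frac{1}{89} = \frac{171}{89}$)
$\frac{s{\left(280 \right)}}{E{\left(95 \right)}} = \frac{280^{3}}{\frac{171}{89}} = 21952000 \cdot \frac{89}{171} = \frac{1953728000}{171}$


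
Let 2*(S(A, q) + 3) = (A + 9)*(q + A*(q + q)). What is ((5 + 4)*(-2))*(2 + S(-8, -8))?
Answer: -1062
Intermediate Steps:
S(A, q) = -3 + (9 + A)*(q + 2*A*q)/2 (S(A, q) = -3 + ((A + 9)*(q + A*(q + q)))/2 = -3 + ((9 + A)*(q + A*(2*q)))/2 = -3 + ((9 + A)*(q + 2*A*q))/2 = -3 + (9 + A)*(q + 2*A*q)/2)
((5 + 4)*(-2))*(2 + S(-8, -8)) = ((5 + 4)*(-2))*(2 + (-3 + (9/2)*(-8) - 8*(-8)**2 + (19/2)*(-8)*(-8))) = (9*(-2))*(2 + (-3 - 36 - 8*64 + 608)) = -18*(2 + (-3 - 36 - 512 + 608)) = -18*(2 + 57) = -18*59 = -1062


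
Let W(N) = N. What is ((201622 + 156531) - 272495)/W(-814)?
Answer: -42829/407 ≈ -105.23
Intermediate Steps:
((201622 + 156531) - 272495)/W(-814) = ((201622 + 156531) - 272495)/(-814) = (358153 - 272495)*(-1/814) = 85658*(-1/814) = -42829/407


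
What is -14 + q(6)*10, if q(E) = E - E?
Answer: -14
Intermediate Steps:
q(E) = 0
-14 + q(6)*10 = -14 + 0*10 = -14 + 0 = -14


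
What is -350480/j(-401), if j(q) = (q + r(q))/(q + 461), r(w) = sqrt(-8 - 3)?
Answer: 702712400/13401 + 1752400*I*sqrt(11)/13401 ≈ 52437.0 + 433.7*I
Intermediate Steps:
r(w) = I*sqrt(11) (r(w) = sqrt(-11) = I*sqrt(11))
j(q) = (q + I*sqrt(11))/(461 + q) (j(q) = (q + I*sqrt(11))/(q + 461) = (q + I*sqrt(11))/(461 + q))
-350480/j(-401) = -350480*(461 - 401)/(-401 + I*sqrt(11)) = -350480*60/(-401 + I*sqrt(11)) = -350480/(-401/60 + I*sqrt(11)/60)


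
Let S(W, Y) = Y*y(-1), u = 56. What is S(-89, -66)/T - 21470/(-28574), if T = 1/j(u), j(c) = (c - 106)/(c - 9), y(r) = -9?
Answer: -423819355/671489 ≈ -631.16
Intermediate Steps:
S(W, Y) = -9*Y (S(W, Y) = Y*(-9) = -9*Y)
j(c) = (-106 + c)/(-9 + c)
T = -47/50 (T = 1/((-106 + 56)/(-9 + 56)) = 1/(-50/47) = -47/50 ≈ -0.94000)
S(-89, -66)/T - 21470/(-28574) = (-9*(-66))/(-47/50) - 21470/(-28574) = 594*(-50/47) - 21470*(-1/28574) = -29700/47 + 10735/14287 = -423819355/671489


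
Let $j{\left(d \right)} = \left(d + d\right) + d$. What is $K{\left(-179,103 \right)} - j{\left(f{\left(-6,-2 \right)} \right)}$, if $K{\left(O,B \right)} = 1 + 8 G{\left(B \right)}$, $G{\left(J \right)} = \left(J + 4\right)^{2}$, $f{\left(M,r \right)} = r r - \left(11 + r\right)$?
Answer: $91608$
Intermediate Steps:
$f{\left(M,r \right)} = -11 + r^{2} - r$ ($f{\left(M,r \right)} = r^{2} - \left(11 + r\right) = -11 + r^{2} - r$)
$G{\left(J \right)} = \left(4 + J\right)^{2}$
$K{\left(O,B \right)} = 1 + 8 \left(4 + B\right)^{2}$
$j{\left(d \right)} = 3 d$ ($j{\left(d \right)} = 2 d + d = 3 d$)
$K{\left(-179,103 \right)} - j{\left(f{\left(-6,-2 \right)} \right)} = \left(1 + 8 \left(4 + 103\right)^{2}\right) - 3 \left(-11 + \left(-2\right)^{2} - -2\right) = \left(1 + 8 \cdot 107^{2}\right) - 3 \left(-11 + 4 + 2\right) = \left(1 + 8 \cdot 11449\right) - 3 \left(-5\right) = \left(1 + 91592\right) - -15 = 91593 + 15 = 91608$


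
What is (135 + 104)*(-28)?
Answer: -6692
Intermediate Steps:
(135 + 104)*(-28) = 239*(-28) = -6692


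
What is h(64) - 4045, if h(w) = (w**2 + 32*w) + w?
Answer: 2163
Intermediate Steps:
h(w) = w**2 + 33*w
h(64) - 4045 = 64*(33 + 64) - 4045 = 64*97 - 4045 = 6208 - 4045 = 2163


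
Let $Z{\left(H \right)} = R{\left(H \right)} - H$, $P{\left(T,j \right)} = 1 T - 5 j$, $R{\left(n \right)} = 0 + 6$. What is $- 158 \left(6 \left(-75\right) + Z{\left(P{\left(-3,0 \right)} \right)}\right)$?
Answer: $69678$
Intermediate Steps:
$R{\left(n \right)} = 6$
$P{\left(T,j \right)} = T - 5 j$
$Z{\left(H \right)} = 6 - H$
$- 158 \left(6 \left(-75\right) + Z{\left(P{\left(-3,0 \right)} \right)}\right) = - 158 \left(6 \left(-75\right) + \left(6 - \left(-3 - 0\right)\right)\right) = - 158 \left(-450 + \left(6 - \left(-3 + 0\right)\right)\right) = - 158 \left(-450 + \left(6 - -3\right)\right) = - 158 \left(-450 + \left(6 + 3\right)\right) = - 158 \left(-450 + 9\right) = \left(-158\right) \left(-441\right) = 69678$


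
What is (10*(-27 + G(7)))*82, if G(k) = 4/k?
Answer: -151700/7 ≈ -21671.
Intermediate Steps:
(10*(-27 + G(7)))*82 = (10*(-27 + 4/7))*82 = (10*(-185/7))*82 = -1850/7*82 = -151700/7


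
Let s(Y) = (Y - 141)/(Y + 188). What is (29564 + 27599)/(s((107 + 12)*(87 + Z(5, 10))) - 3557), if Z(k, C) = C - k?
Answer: -636567168/39599945 ≈ -16.075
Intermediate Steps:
s(Y) = (-141 + Y)/(188 + Y)
(29564 + 27599)/(s((107 + 12)*(87 + Z(5, 10))) - 3557) = (29564 + 27599)/((-141 + (107 + 12)*(87 + (10 - 1*5)))/(188 + (107 + 12)*(87 + (10 - 1*5))) - 3557) = 57163/((-141 + 119*(87 + (10 - 5)))/(188 + 119*(87 + (10 - 5))) - 3557) = 57163/((-141 + 119*(87 + 5))/(188 + 119*(87 + 5)) - 3557) = 57163/((-141 + 119*92)/(188 + 119*92) - 3557) = 57163/((-141 + 10948)/(188 + 10948) - 3557) = 57163/(10807/11136 - 3557) = 57163/(-39599945/11136) = 57163*(-11136/39599945) = -636567168/39599945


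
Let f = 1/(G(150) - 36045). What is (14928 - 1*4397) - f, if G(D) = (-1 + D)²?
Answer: 145791165/13844 ≈ 10531.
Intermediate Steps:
f = -1/13844 (f = 1/((-1 + 150)² - 36045) = 1/(149² - 36045) = 1/(22201 - 36045) = 1/(-13844) = -1/13844 ≈ -7.2233e-5)
(14928 - 1*4397) - f = (14928 - 1*4397) - 1*(-1/13844) = (14928 - 4397) + 1/13844 = 10531 + 1/13844 = 145791165/13844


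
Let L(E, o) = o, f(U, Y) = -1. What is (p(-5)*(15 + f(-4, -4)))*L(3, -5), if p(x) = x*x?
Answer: -1750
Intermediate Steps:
p(x) = x**2
(p(-5)*(15 + f(-4, -4)))*L(3, -5) = ((-5)**2*(15 - 1))*(-5) = (25*14)*(-5) = 350*(-5) = -1750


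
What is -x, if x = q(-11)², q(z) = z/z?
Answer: -1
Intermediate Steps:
q(z) = 1
x = 1 (x = 1² = 1)
-x = -1*1 = -1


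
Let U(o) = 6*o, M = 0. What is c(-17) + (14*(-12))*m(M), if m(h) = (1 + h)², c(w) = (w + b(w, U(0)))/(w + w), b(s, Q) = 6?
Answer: -5701/34 ≈ -167.68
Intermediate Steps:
c(w) = (6 + w)/(2*w) (c(w) = (w + 6)/(w + w) = (6 + w)/((2*w)) = (6 + w)*(1/(2*w)) = (6 + w)/(2*w))
c(-17) + (14*(-12))*m(M) = (½)*(6 - 17)/(-17) + (14*(-12))*(1 + 0)² = (½)*(-1/17)*(-11) - 168*1² = 11/34 - 168*1 = 11/34 - 168 = -5701/34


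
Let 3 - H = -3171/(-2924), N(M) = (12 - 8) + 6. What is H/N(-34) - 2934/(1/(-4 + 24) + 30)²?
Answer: -32292977199/10561517240 ≈ -3.0576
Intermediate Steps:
N(M) = 10 (N(M) = 4 + 6 = 10)
H = 5601/2924 (H = 3 - (-3171)/(-2924) = 3 - (-3171)*(-1)/2924 = 3 - 1*3171/2924 = 3 - 3171/2924 = 5601/2924 ≈ 1.9155)
H/N(-34) - 2934/(1/(-4 + 24) + 30)² = (5601/2924)/10 - 2934/(1/(-4 + 24) + 30)² = (5601/2924)*(⅒) - 2934/(1/20 + 30)² = 5601/29240 - 2934/(1/20 + 30)² = 5601/29240 - 2934/((601/20)²) = 5601/29240 - 2934/361201/400 = 5601/29240 - 2934*400/361201 = 5601/29240 - 1173600/361201 = -32292977199/10561517240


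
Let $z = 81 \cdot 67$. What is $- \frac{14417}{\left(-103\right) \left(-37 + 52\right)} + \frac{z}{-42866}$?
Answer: $\frac{609614407}{66227970} \approx 9.2048$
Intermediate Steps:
$z = 5427$
$- \frac{14417}{\left(-103\right) \left(-37 + 52\right)} + \frac{z}{-42866} = - \frac{14417}{\left(-103\right) \left(-37 + 52\right)} + \frac{5427}{-42866} = - \frac{14417}{\left(-103\right) 15} + 5427 \left(- \frac{1}{42866}\right) = - \frac{14417}{-1545} - \frac{5427}{42866} = \left(-14417\right) \left(- \frac{1}{1545}\right) - \frac{5427}{42866} = \frac{14417}{1545} - \frac{5427}{42866} = \frac{609614407}{66227970}$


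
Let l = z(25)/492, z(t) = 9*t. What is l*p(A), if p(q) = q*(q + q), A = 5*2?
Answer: 3750/41 ≈ 91.463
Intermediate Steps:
A = 10
l = 75/164 (l = (9*25)/492 = 225*(1/492) = 75/164 ≈ 0.45732)
p(q) = 2*q² (p(q) = q*(2*q) = 2*q²)
l*p(A) = 75*(2*10²)/164 = 75*(2*100)/164 = (75/164)*200 = 3750/41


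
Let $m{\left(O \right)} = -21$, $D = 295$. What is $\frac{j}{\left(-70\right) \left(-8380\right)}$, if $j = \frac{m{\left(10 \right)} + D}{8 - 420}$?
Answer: $- \frac{137}{120839600} \approx -1.1337 \cdot 10^{-6}$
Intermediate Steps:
$j = - \frac{137}{206}$ ($j = \frac{-21 + 295}{8 - 420} = \frac{1}{-412} \cdot 274 = \left(- \frac{1}{412}\right) 274 = - \frac{137}{206} \approx -0.66505$)
$\frac{j}{\left(-70\right) \left(-8380\right)} = - \frac{137}{206 \left(\left(-70\right) \left(-8380\right)\right)} = - \frac{137}{206 \cdot 586600} = \left(- \frac{137}{206}\right) \frac{1}{586600} = - \frac{137}{120839600}$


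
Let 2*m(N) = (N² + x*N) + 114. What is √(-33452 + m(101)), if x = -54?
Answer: I*√124086/2 ≈ 176.13*I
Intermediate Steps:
m(N) = 57 + N²/2 - 27*N (m(N) = ((N² - 54*N) + 114)/2 = (114 + N² - 54*N)/2 = 57 + N²/2 - 27*N)
√(-33452 + m(101)) = √(-33452 + (57 + (½)*101² - 27*101)) = √(-33452 + (57 + (½)*10201 - 2727)) = √(-33452 + (57 + 10201/2 - 2727)) = √(-33452 + 4861/2) = √(-62043/2) = I*√124086/2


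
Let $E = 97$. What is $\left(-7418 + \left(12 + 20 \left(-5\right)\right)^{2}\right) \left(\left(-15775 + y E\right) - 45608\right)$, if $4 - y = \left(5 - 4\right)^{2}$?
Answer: $-19915992$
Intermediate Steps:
$y = 3$ ($y = 4 - \left(5 - 4\right)^{2} = 4 - 1^{2} = 4 - 1 = 3$)
$\left(-7418 + \left(12 + 20 \left(-5\right)\right)^{2}\right) \left(\left(-15775 + y E\right) - 45608\right) = \left(-7418 + \left(12 + 20 \left(-5\right)\right)^{2}\right) \left(\left(-15775 + 3 \cdot 97\right) - 45608\right) = \left(-7418 + \left(12 - 100\right)^{2}\right) \left(\left(-15775 + 291\right) - 45608\right) = \left(-7418 + \left(-88\right)^{2}\right) \left(-15484 - 45608\right) = \left(-7418 + 7744\right) \left(-61092\right) = 326 \left(-61092\right) = -19915992$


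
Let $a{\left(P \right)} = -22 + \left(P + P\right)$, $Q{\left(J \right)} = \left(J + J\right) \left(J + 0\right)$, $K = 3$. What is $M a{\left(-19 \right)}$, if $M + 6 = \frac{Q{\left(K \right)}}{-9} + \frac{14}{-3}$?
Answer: $760$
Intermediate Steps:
$Q{\left(J \right)} = 2 J^{2}$ ($Q{\left(J \right)} = 2 J J = 2 J^{2}$)
$M = - \frac{38}{3}$ ($M = -6 + \left(\frac{2 \cdot 3^{2}}{-9} + \frac{14}{-3}\right) = -6 + \left(2 \cdot 9 \left(- \frac{1}{9}\right) + 14 \left(- \frac{1}{3}\right)\right) = -6 + \left(18 \left(- \frac{1}{9}\right) - \frac{14}{3}\right) = -6 - \frac{20}{3} = - \frac{38}{3} \approx -12.667$)
$a{\left(P \right)} = -22 + 2 P$
$M a{\left(-19 \right)} = - \frac{38 \left(-22 + 2 \left(-19\right)\right)}{3} = - \frac{38 \left(-22 - 38\right)}{3} = \left(- \frac{38}{3}\right) \left(-60\right) = 760$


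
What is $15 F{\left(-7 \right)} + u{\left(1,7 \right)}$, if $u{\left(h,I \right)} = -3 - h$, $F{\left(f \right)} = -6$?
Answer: $-94$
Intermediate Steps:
$15 F{\left(-7 \right)} + u{\left(1,7 \right)} = 15 \left(-6\right) - 4 = -90 - 4 = -94$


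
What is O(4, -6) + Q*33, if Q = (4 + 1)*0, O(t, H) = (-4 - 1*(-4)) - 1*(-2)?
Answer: 2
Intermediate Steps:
O(t, H) = 2 (O(t, H) = (-4 + 4) + 2 = 0 + 2 = 2)
Q = 0 (Q = 5*0 = 0)
O(4, -6) + Q*33 = 2 + 0*33 = 2 + 0 = 2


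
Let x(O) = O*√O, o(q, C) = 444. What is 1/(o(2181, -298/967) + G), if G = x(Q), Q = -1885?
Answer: 444/6698026261 + 1885*I*√1885/6698026261 ≈ 6.6288e-8 + 1.2219e-5*I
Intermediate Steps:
x(O) = O^(3/2)
G = -1885*I*√1885 (G = (-1885)^(3/2) = -1885*I*√1885 ≈ -81840.0*I)
1/(o(2181, -298/967) + G) = 1/(444 - 1885*I*√1885)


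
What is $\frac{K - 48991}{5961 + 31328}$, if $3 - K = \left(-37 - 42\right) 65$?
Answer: $- \frac{43853}{37289} \approx -1.176$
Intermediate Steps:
$K = 5138$ ($K = 3 - \left(-37 - 42\right) 65 = 3 - \left(-79\right) 65 = 3 - -5135 = 3 + 5135 = 5138$)
$\frac{K - 48991}{5961 + 31328} = \frac{5138 - 48991}{5961 + 31328} = - \frac{43853}{37289}$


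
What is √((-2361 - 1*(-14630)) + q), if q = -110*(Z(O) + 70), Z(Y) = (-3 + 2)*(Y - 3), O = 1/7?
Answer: √208481/7 ≈ 65.228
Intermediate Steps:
O = ⅐ ≈ 0.14286
Z(Y) = 3 - Y (Z(Y) = -(-3 + Y) = 3 - Y)
q = -56100/7 (q = -110*((3 - 1*⅐) + 70) = -110*((3 - ⅐) + 70) = -110*(20/7 + 70) = -110*510/7 = -56100/7 ≈ -8014.3)
√((-2361 - 1*(-14630)) + q) = √((-2361 - 1*(-14630)) - 56100/7) = √((-2361 + 14630) - 56100/7) = √(12269 - 56100/7) = √(29783/7) = √208481/7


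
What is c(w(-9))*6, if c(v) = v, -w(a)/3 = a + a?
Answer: 324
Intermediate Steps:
w(a) = -6*a (w(a) = -3*(a + a) = -6*a)
c(w(-9))*6 = -6*(-9)*6 = 54*6 = 324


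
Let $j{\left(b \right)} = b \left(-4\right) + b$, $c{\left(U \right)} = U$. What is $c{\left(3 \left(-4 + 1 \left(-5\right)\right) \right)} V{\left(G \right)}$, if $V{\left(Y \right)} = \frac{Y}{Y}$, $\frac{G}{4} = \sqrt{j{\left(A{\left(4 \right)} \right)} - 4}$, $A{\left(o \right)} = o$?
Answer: $-27$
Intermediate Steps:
$j{\left(b \right)} = - 3 b$ ($j{\left(b \right)} = - 4 b + b = - 3 b$)
$G = 16 i$ ($G = 4 \sqrt{\left(-3\right) 4 - 4} = 4 \sqrt{-12 - 4} = 4 \sqrt{-16} = 4 \cdot 4 i = 16 i \approx 16.0 i$)
$V{\left(Y \right)} = 1$
$c{\left(3 \left(-4 + 1 \left(-5\right)\right) \right)} V{\left(G \right)} = 3 \left(-4 + 1 \left(-5\right)\right) 1 = 3 \left(-4 - 5\right) 1 = 3 \left(-9\right) 1 = \left(-27\right) 1 = -27$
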